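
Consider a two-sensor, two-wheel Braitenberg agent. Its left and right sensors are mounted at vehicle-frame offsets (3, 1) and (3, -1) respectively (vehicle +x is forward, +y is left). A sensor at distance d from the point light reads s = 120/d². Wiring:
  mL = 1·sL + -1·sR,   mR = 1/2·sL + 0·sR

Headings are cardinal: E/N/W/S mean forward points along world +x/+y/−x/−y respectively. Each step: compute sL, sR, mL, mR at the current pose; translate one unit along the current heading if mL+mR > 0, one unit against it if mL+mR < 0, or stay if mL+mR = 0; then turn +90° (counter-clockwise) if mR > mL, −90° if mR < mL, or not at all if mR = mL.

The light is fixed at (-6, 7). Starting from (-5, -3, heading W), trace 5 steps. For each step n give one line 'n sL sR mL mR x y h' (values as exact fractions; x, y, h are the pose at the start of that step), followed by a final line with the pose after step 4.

0 24/25 24/17 -192/425 12/25 -5 -3 W
1 12/17 12/17 0 6/17 -6 -3 S
2 120/109 40/51 1760/5559 60/109 -6 -4 E
3 15/8 30/17 15/136 15/16 -5 -4 N
4 24/25 24/17 -192/425 12/25 -5 -3 W
final -6 -3 S

n=0: pose=(-5,-3,W); sL=24/25, sR=24/17; mL=-192/425, mR=12/25; mL+mR=12/425 → advance +1; mR−mL=396/425 → turn +1·90°
n=1: pose=(-6,-3,S); sL=12/17, sR=12/17; mL=0, mR=6/17; mL+mR=6/17 → advance +1; mR−mL=6/17 → turn +1·90°
n=2: pose=(-6,-4,E); sL=120/109, sR=40/51; mL=1760/5559, mR=60/109; mL+mR=4820/5559 → advance +1; mR−mL=1300/5559 → turn +1·90°
n=3: pose=(-5,-4,N); sL=15/8, sR=30/17; mL=15/136, mR=15/16; mL+mR=285/272 → advance +1; mR−mL=225/272 → turn +1·90°
n=4: pose=(-5,-3,W); sL=24/25, sR=24/17; mL=-192/425, mR=12/25; mL+mR=12/425 → advance +1; mR−mL=396/425 → turn +1·90°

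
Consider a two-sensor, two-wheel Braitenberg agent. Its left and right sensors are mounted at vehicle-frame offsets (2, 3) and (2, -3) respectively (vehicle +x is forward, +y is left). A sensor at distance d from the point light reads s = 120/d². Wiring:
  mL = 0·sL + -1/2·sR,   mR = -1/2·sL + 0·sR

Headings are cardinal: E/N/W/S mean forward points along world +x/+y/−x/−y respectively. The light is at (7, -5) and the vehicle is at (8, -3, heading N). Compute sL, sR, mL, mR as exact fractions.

6 15/4 -15/8 -3

left sensor world pos  = (5, -1); dL² = 20
right sensor world pos = (11, -1); dR² = 32
sL = 120/20 = 6
sR = 120/32 = 15/4
mL = 0·sL + -1/2·sR = -15/8
mR = -1/2·sL + 0·sR = -3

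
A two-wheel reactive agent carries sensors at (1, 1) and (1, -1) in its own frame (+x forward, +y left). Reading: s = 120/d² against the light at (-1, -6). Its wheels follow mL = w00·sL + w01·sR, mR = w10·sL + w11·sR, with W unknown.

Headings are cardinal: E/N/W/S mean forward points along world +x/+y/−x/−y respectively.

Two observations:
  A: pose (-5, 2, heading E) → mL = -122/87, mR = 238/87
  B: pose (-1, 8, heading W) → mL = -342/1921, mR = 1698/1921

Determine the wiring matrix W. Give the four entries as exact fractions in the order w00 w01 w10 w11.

1/2 -1 1/2 1

obs A: pose=(-5,2,E) → sL=4/3, sR=60/29, mL=-122/87, mR=238/87
obs B: pose=(-1,8,W) → sL=12/17, sR=60/113, mL=-342/1921, mR=1698/1921
sensor matrix S = [[4/3, 60/29], [12/17, 60/113]]; det S = -41920/55709
solve [mL_A; mL_B] = S·[w00; w01] and [mR_A; mR_B] = S·[w10; w11]:
  w00 = 1/2, w01 = -1, w10 = 1/2, w11 = 1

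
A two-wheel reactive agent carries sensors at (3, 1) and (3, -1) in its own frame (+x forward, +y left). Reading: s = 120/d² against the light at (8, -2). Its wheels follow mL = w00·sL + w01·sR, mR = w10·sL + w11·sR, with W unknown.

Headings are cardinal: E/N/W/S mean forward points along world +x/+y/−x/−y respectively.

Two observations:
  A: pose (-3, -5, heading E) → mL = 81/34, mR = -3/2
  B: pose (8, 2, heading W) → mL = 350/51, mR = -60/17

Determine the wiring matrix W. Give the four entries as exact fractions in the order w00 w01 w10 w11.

obs A: pose=(-3,-5,E) → sL=30/17, sR=3/2, mL=81/34, mR=-3/2
obs B: pose=(8,2,W) → sL=20/3, sR=60/17, mL=350/51, mR=-60/17
sensor matrix S = [[30/17, 3/2], [20/3, 60/17]]; det S = -1090/289
solve [mL_A; mL_B] = S·[w00; w01] and [mR_A; mR_B] = S·[w10; w11]:
  w00 = 1/2, w01 = 1, w10 = 0, w11 = -1

1/2 1 0 -1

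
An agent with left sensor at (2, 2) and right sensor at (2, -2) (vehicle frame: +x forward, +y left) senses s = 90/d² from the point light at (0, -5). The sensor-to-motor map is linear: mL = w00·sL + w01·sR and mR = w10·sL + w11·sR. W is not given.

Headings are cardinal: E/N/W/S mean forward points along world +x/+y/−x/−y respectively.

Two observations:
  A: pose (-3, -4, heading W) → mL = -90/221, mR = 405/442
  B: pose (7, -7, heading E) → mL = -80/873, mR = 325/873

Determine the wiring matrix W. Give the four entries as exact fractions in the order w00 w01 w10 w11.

-1/2 1/2 -1/2 1

obs A: pose=(-3,-4,W) → sL=45/13, sR=45/17, mL=-90/221, mR=405/442
obs B: pose=(7,-7,E) → sL=10/9, sR=90/97, mL=-80/873, mR=325/873
sensor matrix S = [[45/13, 45/17], [10/9, 90/97]]; det S = 5800/21437
solve [mL_A; mL_B] = S·[w00; w01] and [mR_A; mR_B] = S·[w10; w11]:
  w00 = -1/2, w01 = 1/2, w10 = -1/2, w11 = 1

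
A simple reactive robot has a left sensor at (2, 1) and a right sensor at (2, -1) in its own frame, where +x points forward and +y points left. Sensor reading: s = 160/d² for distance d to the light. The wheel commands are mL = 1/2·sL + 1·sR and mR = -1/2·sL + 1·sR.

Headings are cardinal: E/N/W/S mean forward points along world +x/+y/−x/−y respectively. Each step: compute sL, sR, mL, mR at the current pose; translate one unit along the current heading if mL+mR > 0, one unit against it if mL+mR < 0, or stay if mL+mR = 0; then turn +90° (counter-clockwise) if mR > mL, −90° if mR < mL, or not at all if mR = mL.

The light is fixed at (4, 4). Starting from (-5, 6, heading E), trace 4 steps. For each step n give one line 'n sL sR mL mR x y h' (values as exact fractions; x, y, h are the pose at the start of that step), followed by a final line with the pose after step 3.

n=0: pose=(-5,6,E); sL=80/29, sR=16/5; mL=664/145, mR=264/145; mL+mR=32/5 → advance +1; mR−mL=-80/29 → turn -1·90°
n=1: pose=(-4,6,S); sL=160/49, sR=160/81; mL=14320/3969, mR=1360/3969; mL+mR=320/81 → advance +1; mR−mL=-160/49 → turn -1·90°
n=2: pose=(-4,5,W); sL=8/5, sR=20/13; mL=152/65, mR=48/65; mL+mR=40/13 → advance +1; mR−mL=-8/5 → turn -1·90°
n=3: pose=(-5,5,N); sL=160/109, sR=160/73; mL=23280/7957, mR=11600/7957; mL+mR=320/73 → advance +1; mR−mL=-160/109 → turn -1·90°

0 80/29 16/5 664/145 264/145 -5 6 E
1 160/49 160/81 14320/3969 1360/3969 -4 6 S
2 8/5 20/13 152/65 48/65 -4 5 W
3 160/109 160/73 23280/7957 11600/7957 -5 5 N
final -5 6 E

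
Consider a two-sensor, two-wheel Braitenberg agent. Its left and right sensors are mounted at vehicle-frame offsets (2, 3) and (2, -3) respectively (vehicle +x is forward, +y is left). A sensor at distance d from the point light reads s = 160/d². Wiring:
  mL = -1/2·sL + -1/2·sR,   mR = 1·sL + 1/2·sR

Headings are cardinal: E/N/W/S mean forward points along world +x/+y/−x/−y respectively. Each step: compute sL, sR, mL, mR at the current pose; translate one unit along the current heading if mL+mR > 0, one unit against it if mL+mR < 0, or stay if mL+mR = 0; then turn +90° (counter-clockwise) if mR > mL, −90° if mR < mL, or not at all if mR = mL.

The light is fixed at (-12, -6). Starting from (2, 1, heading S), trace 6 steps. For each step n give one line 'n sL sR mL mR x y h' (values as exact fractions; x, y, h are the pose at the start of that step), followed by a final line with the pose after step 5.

0 80/157 80/73 -9200/11461 12120/11461 2 1 S
1 160/337 32/53 -9632/17861 13872/17861 2 0 E
2 10/13 40/97 -745/1261 1230/1261 3 0 N
3 32/37 160/269 -7264/9953 11568/9953 3 1 W
4 80/157 80/73 -9200/11461 12120/11461 2 1 S
5 160/337 32/53 -9632/17861 13872/17861 2 0 E
final 3 0 N

n=0: pose=(2,1,S); sL=80/157, sR=80/73; mL=-9200/11461, mR=12120/11461; mL+mR=40/157 → advance +1; mR−mL=21320/11461 → turn +1·90°
n=1: pose=(2,0,E); sL=160/337, sR=32/53; mL=-9632/17861, mR=13872/17861; mL+mR=80/337 → advance +1; mR−mL=23504/17861 → turn +1·90°
n=2: pose=(3,0,N); sL=10/13, sR=40/97; mL=-745/1261, mR=1230/1261; mL+mR=5/13 → advance +1; mR−mL=1975/1261 → turn +1·90°
n=3: pose=(3,1,W); sL=32/37, sR=160/269; mL=-7264/9953, mR=11568/9953; mL+mR=16/37 → advance +1; mR−mL=18832/9953 → turn +1·90°
n=4: pose=(2,1,S); sL=80/157, sR=80/73; mL=-9200/11461, mR=12120/11461; mL+mR=40/157 → advance +1; mR−mL=21320/11461 → turn +1·90°
n=5: pose=(2,0,E); sL=160/337, sR=32/53; mL=-9632/17861, mR=13872/17861; mL+mR=80/337 → advance +1; mR−mL=23504/17861 → turn +1·90°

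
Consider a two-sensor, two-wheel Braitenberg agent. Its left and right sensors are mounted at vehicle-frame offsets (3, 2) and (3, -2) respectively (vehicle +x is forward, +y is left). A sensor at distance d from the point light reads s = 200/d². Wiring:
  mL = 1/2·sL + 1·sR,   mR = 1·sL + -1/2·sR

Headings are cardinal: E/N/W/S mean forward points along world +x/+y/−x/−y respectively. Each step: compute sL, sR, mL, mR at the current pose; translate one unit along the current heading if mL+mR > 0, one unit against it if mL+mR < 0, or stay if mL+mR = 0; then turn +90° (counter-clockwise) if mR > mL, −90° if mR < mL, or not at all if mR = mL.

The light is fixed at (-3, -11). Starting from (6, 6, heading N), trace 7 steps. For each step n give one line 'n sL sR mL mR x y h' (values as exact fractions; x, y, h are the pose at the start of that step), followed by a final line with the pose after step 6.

0 200/449 200/521 141900/233929 59300/233929 6 6 N
1 25/68 1/2 93/136 2/17 6 7 E
2 200/369 200/289 102700/106641 20900/106641 7 7 S
3 100/137 20/41 4790/5617 2730/5617 7 6 W
4 200/449 200/521 141900/233929 59300/233929 6 6 N
5 25/68 1/2 93/136 2/17 6 7 E
6 200/369 200/289 102700/106641 20900/106641 7 7 S
final 7 6 W

n=0: pose=(6,6,N); sL=200/449, sR=200/521; mL=141900/233929, mR=59300/233929; mL+mR=201200/233929 → advance +1; mR−mL=-82600/233929 → turn -1·90°
n=1: pose=(6,7,E); sL=25/68, sR=1/2; mL=93/136, mR=2/17; mL+mR=109/136 → advance +1; mR−mL=-77/136 → turn -1·90°
n=2: pose=(7,7,S); sL=200/369, sR=200/289; mL=102700/106641, mR=20900/106641; mL+mR=41200/35547 → advance +1; mR−mL=-81800/106641 → turn -1·90°
n=3: pose=(7,6,W); sL=100/137, sR=20/41; mL=4790/5617, mR=2730/5617; mL+mR=7520/5617 → advance +1; mR−mL=-2060/5617 → turn -1·90°
n=4: pose=(6,6,N); sL=200/449, sR=200/521; mL=141900/233929, mR=59300/233929; mL+mR=201200/233929 → advance +1; mR−mL=-82600/233929 → turn -1·90°
n=5: pose=(6,7,E); sL=25/68, sR=1/2; mL=93/136, mR=2/17; mL+mR=109/136 → advance +1; mR−mL=-77/136 → turn -1·90°
n=6: pose=(7,7,S); sL=200/369, sR=200/289; mL=102700/106641, mR=20900/106641; mL+mR=41200/35547 → advance +1; mR−mL=-81800/106641 → turn -1·90°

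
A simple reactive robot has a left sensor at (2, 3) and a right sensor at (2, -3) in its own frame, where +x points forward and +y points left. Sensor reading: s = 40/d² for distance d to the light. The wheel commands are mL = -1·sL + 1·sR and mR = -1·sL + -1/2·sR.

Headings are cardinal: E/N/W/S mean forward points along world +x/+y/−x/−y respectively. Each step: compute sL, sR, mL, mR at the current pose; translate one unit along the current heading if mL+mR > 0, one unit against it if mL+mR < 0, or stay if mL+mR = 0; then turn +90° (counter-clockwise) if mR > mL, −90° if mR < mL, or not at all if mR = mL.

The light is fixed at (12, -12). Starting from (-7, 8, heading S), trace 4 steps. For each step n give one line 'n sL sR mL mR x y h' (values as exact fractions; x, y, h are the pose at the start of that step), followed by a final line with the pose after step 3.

n=0: pose=(-7,8,S); sL=2/29, sR=5/101; mL=-57/2929, mR=-549/5858; mL+mR=-663/5858 → advance -1; mR−mL=-15/202 → turn -1·90°
n=1: pose=(-7,9,W); sL=8/153, sR=40/1017; mL=-224/17289, mR=-1244/17289; mL+mR=-1468/17289 → advance -1; mR−mL=-20/339 → turn -1·90°
n=2: pose=(-6,9,N); sL=4/97, sR=20/377; mL=432/36569, mR=-2478/36569; mL+mR=-2046/36569 → advance -1; mR−mL=-30/377 → turn -1·90°
n=3: pose=(-6,8,E); sL=8/157, sR=8/109; mL=384/17113, mR=-1500/17113; mL+mR=-1116/17113 → advance -1; mR−mL=-12/109 → turn -1·90°

0 2/29 5/101 -57/2929 -549/5858 -7 8 S
1 8/153 40/1017 -224/17289 -1244/17289 -7 9 W
2 4/97 20/377 432/36569 -2478/36569 -6 9 N
3 8/157 8/109 384/17113 -1500/17113 -6 8 E
final -7 8 S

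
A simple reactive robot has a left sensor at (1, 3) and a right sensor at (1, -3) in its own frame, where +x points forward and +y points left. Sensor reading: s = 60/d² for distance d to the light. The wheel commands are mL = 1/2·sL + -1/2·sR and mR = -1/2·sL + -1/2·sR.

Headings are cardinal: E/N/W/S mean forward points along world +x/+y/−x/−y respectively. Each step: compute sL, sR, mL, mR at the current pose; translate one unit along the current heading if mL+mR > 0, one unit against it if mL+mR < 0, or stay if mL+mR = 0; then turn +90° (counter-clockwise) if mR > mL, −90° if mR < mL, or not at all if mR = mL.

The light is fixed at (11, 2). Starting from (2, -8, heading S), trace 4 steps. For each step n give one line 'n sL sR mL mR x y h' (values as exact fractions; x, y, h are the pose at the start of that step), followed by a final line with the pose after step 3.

n=0: pose=(2,-8,S); sL=60/157, sR=12/53; mL=648/8321, mR=-2532/8321; mL+mR=-12/53 → advance -1; mR−mL=-60/157 → turn -1·90°
n=1: pose=(2,-7,W); sL=15/61, sR=15/34; mL=-405/4148, mR=-1425/4148; mL+mR=-15/34 → advance -1; mR−mL=-15/61 → turn -1·90°
n=2: pose=(3,-7,N); sL=12/37, sR=60/89; mL=-576/3293, mR=-1644/3293; mL+mR=-60/89 → advance -1; mR−mL=-12/37 → turn -1·90°
n=3: pose=(3,-8,E); sL=30/49, sR=30/109; mL=900/5341, mR=-2370/5341; mL+mR=-30/109 → advance -1; mR−mL=-30/49 → turn -1·90°

0 60/157 12/53 648/8321 -2532/8321 2 -8 S
1 15/61 15/34 -405/4148 -1425/4148 2 -7 W
2 12/37 60/89 -576/3293 -1644/3293 3 -7 N
3 30/49 30/109 900/5341 -2370/5341 3 -8 E
final 2 -8 S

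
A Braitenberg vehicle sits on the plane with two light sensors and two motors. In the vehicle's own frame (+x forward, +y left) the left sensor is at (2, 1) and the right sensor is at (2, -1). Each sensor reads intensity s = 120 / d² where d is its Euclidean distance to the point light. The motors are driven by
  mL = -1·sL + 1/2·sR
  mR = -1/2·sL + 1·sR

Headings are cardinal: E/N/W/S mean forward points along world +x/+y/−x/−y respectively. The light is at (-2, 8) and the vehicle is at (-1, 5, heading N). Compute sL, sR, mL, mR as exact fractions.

120 24 -108 -36

left sensor world pos  = (-2, 7); dL² = 1
right sensor world pos = (0, 7); dR² = 5
sL = 120/1 = 120
sR = 120/5 = 24
mL = -1·sL + 1/2·sR = -108
mR = -1/2·sL + 1·sR = -36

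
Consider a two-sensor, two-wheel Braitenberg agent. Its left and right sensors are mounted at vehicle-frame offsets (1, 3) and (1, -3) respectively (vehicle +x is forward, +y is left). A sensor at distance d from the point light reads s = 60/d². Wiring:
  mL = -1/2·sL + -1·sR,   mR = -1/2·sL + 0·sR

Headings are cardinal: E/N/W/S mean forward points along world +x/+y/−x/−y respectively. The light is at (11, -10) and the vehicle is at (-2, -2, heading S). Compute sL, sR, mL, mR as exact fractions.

left sensor world pos  = (1, -3); dL² = 149
right sensor world pos = (-5, -3); dR² = 305
sL = 60/149 = 60/149
sR = 60/305 = 12/61
mL = -1/2·sL + -1·sR = -3618/9089
mR = -1/2·sL + 0·sR = -30/149

60/149 12/61 -3618/9089 -30/149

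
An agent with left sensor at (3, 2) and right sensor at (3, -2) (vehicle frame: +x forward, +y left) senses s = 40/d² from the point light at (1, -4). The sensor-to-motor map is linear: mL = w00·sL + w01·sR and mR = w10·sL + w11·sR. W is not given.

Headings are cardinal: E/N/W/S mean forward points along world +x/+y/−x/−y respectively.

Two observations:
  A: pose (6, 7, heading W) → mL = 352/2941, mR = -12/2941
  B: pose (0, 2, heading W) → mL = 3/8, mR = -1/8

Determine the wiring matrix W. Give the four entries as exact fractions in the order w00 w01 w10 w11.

obs A: pose=(6,7,W) → sL=8/17, sR=40/173, mL=352/2941, mR=-12/2941
obs B: pose=(0,2,W) → sL=5/4, sR=1/2, mL=3/8, mR=-1/8
sensor matrix S = [[8/17, 40/173], [5/4, 1/2]]; det S = -158/2941
solve [mL_A; mL_B] = S·[w00; w01] and [mR_A; mR_B] = S·[w10; w11]:
  w00 = 1/2, w01 = -1/2, w10 = -1/2, w11 = 1

1/2 -1/2 -1/2 1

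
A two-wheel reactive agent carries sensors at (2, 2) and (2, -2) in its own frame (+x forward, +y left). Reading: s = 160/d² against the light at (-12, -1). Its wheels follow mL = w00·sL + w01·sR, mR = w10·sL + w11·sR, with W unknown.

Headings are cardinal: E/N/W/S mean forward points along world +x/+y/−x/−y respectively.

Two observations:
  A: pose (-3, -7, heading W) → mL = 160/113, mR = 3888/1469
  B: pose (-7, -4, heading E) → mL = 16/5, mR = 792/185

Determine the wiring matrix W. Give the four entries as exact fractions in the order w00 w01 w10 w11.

1 0 1 1/2

obs A: pose=(-3,-7,W) → sL=160/113, sR=32/13, mL=160/113, mR=3888/1469
obs B: pose=(-7,-4,E) → sL=16/5, sR=80/37, mL=16/5, mR=792/185
sensor matrix S = [[160/113, 32/13], [16/5, 80/37]]; det S = -1308672/271765
solve [mL_A; mL_B] = S·[w00; w01] and [mR_A; mR_B] = S·[w10; w11]:
  w00 = 1, w01 = 0, w10 = 1, w11 = 1/2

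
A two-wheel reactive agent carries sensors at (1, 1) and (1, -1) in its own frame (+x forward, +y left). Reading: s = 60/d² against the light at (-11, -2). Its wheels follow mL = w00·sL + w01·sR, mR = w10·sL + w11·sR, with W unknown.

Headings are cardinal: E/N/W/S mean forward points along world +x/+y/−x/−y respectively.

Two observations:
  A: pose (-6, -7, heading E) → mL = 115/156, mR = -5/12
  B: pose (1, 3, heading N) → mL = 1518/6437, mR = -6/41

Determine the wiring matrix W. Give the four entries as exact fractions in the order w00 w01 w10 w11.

1 -1/2 0 -1/2

obs A: pose=(-6,-7,E) → sL=15/13, sR=5/6, mL=115/156, mR=-5/12
obs B: pose=(1,3,N) → sL=60/157, sR=12/41, mL=1518/6437, mR=-6/41
sensor matrix S = [[15/13, 5/6], [60/157, 12/41]]; det S = 1610/83681
solve [mL_A; mL_B] = S·[w00; w01] and [mR_A; mR_B] = S·[w10; w11]:
  w00 = 1, w01 = -1/2, w10 = 0, w11 = -1/2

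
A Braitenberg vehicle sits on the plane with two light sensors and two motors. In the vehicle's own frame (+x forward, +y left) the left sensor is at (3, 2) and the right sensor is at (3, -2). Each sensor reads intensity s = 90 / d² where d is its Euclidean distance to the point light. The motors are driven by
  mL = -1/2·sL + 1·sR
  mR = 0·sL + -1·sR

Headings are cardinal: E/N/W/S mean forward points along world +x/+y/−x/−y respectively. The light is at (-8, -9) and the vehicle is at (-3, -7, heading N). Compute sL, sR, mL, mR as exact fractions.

left sensor world pos  = (-5, -4); dL² = 34
right sensor world pos = (-1, -4); dR² = 74
sL = 90/34 = 45/17
sR = 90/74 = 45/37
mL = -1/2·sL + 1·sR = -135/1258
mR = 0·sL + -1·sR = -45/37

45/17 45/37 -135/1258 -45/37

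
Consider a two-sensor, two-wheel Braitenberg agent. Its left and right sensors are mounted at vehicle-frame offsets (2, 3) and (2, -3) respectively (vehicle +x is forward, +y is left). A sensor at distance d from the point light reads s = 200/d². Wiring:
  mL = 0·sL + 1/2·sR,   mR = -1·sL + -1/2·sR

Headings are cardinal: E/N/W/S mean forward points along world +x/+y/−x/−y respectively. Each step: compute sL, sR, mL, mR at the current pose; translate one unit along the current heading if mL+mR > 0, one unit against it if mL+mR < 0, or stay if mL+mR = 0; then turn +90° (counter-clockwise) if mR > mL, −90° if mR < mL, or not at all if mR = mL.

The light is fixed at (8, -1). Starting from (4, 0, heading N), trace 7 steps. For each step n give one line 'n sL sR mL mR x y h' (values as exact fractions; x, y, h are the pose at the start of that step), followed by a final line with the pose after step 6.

n=0: pose=(4,0,N); sL=100/29, sR=20; mL=10, mR=-390/29; mL+mR=-100/29 → advance -1; mR−mL=-680/29 → turn -1·90°
n=1: pose=(4,-1,E); sL=200/13, sR=200/13; mL=100/13, mR=-300/13; mL+mR=-200/13 → advance -1; mR−mL=-400/13 → turn -1·90°
n=2: pose=(3,-1,S); sL=25, sR=50/17; mL=25/17, mR=-450/17; mL+mR=-25 → advance -1; mR−mL=-475/17 → turn -1·90°
n=3: pose=(3,0,W); sL=200/53, sR=40/13; mL=20/13, mR=-3660/689; mL+mR=-200/53 → advance -1; mR−mL=-4720/689 → turn -1·90°
n=4: pose=(4,0,N); sL=100/29, sR=20; mL=10, mR=-390/29; mL+mR=-100/29 → advance -1; mR−mL=-680/29 → turn -1·90°
n=5: pose=(4,-1,E); sL=200/13, sR=200/13; mL=100/13, mR=-300/13; mL+mR=-200/13 → advance -1; mR−mL=-400/13 → turn -1·90°
n=6: pose=(3,-1,S); sL=25, sR=50/17; mL=25/17, mR=-450/17; mL+mR=-25 → advance -1; mR−mL=-475/17 → turn -1·90°

0 100/29 20 10 -390/29 4 0 N
1 200/13 200/13 100/13 -300/13 4 -1 E
2 25 50/17 25/17 -450/17 3 -1 S
3 200/53 40/13 20/13 -3660/689 3 0 W
4 100/29 20 10 -390/29 4 0 N
5 200/13 200/13 100/13 -300/13 4 -1 E
6 25 50/17 25/17 -450/17 3 -1 S
final 3 0 W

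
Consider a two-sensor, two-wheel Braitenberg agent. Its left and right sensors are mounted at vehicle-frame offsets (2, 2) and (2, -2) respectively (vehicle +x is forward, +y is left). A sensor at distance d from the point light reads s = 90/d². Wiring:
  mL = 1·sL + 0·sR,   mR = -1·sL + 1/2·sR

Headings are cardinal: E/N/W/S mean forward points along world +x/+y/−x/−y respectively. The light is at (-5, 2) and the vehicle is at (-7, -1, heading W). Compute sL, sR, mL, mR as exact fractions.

left sensor world pos  = (-9, -3); dL² = 41
right sensor world pos = (-9, 1); dR² = 17
sL = 90/41 = 90/41
sR = 90/17 = 90/17
mL = 1·sL + 0·sR = 90/41
mR = -1·sL + 1/2·sR = 315/697

90/41 90/17 90/41 315/697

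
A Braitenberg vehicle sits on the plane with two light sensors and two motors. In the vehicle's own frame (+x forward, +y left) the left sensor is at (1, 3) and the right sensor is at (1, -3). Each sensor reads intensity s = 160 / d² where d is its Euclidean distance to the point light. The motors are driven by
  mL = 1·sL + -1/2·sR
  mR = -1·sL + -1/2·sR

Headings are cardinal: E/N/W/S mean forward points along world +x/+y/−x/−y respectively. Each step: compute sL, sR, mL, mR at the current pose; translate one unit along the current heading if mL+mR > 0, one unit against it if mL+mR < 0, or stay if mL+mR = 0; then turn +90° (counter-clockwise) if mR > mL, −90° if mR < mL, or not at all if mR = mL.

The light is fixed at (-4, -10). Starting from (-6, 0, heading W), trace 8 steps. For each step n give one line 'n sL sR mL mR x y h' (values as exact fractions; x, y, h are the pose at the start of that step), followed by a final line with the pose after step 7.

0 80/29 80/89 5960/2581 -8280/2581 -6 0 W
1 160/137 32/25 1808/3425 -6192/3425 -5 0 N
2 10/9 40/9 -10/9 -10/3 -5 -1 E
3 32/13 160/89 1808/1157 -3888/1157 -6 -1 S
4 80/29 80/89 5960/2581 -8280/2581 -6 0 W
5 160/137 32/25 1808/3425 -6192/3425 -5 0 N
6 10/9 40/9 -10/9 -10/3 -5 -1 E
7 32/13 160/89 1808/1157 -3888/1157 -6 -1 S
final -6 0 W

n=0: pose=(-6,0,W); sL=80/29, sR=80/89; mL=5960/2581, mR=-8280/2581; mL+mR=-80/89 → advance -1; mR−mL=-160/29 → turn -1·90°
n=1: pose=(-5,0,N); sL=160/137, sR=32/25; mL=1808/3425, mR=-6192/3425; mL+mR=-32/25 → advance -1; mR−mL=-320/137 → turn -1·90°
n=2: pose=(-5,-1,E); sL=10/9, sR=40/9; mL=-10/9, mR=-10/3; mL+mR=-40/9 → advance -1; mR−mL=-20/9 → turn -1·90°
n=3: pose=(-6,-1,S); sL=32/13, sR=160/89; mL=1808/1157, mR=-3888/1157; mL+mR=-160/89 → advance -1; mR−mL=-64/13 → turn -1·90°
n=4: pose=(-6,0,W); sL=80/29, sR=80/89; mL=5960/2581, mR=-8280/2581; mL+mR=-80/89 → advance -1; mR−mL=-160/29 → turn -1·90°
n=5: pose=(-5,0,N); sL=160/137, sR=32/25; mL=1808/3425, mR=-6192/3425; mL+mR=-32/25 → advance -1; mR−mL=-320/137 → turn -1·90°
n=6: pose=(-5,-1,E); sL=10/9, sR=40/9; mL=-10/9, mR=-10/3; mL+mR=-40/9 → advance -1; mR−mL=-20/9 → turn -1·90°
n=7: pose=(-6,-1,S); sL=32/13, sR=160/89; mL=1808/1157, mR=-3888/1157; mL+mR=-160/89 → advance -1; mR−mL=-64/13 → turn -1·90°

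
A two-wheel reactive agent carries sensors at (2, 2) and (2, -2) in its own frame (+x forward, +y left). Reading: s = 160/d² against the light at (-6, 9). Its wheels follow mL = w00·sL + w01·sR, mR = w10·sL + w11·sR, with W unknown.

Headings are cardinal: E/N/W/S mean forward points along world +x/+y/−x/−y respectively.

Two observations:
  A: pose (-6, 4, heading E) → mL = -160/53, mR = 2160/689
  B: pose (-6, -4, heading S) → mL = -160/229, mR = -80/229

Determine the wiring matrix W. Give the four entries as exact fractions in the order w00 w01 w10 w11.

obs A: pose=(-6,4,E) → sL=160/13, sR=160/53, mL=-160/53, mR=2160/689
obs B: pose=(-6,-4,S) → sL=160/229, sR=160/229, mL=-160/229, mR=-80/229
sensor matrix S = [[160/13, 160/53], [160/229, 160/229]]; det S = 1024000/157781
solve [mL_A; mL_B] = S·[w00; w01] and [mR_A; mR_B] = S·[w10; w11]:
  w00 = 0, w01 = -1, w10 = 1/2, w11 = -1

0 -1 1/2 -1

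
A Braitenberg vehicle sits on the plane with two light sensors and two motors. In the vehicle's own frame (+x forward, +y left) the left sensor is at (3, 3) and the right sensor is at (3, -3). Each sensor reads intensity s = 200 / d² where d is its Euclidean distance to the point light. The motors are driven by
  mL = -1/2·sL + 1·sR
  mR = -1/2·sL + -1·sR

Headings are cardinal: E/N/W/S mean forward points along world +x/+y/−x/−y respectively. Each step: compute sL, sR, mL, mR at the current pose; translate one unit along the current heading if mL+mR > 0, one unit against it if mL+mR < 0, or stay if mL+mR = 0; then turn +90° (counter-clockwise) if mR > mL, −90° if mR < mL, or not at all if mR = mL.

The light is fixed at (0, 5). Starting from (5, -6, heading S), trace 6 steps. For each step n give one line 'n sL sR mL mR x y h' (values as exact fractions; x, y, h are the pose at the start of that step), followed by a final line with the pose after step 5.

0 10/13 1 8/13 -18/13 5 -6 S
1 200/173 200/53 29300/9169 -39900/9169 5 -5 W
2 100/29 20/13 -70/377 -1230/377 6 -5 N
3 40/29 200/277 260/8033 -11340/8033 6 -6 E
4 10/13 1 8/13 -18/13 5 -6 S
5 200/173 200/53 29300/9169 -39900/9169 5 -5 W
final 6 -5 N

n=0: pose=(5,-6,S); sL=10/13, sR=1; mL=8/13, mR=-18/13; mL+mR=-10/13 → advance -1; mR−mL=-2 → turn -1·90°
n=1: pose=(5,-5,W); sL=200/173, sR=200/53; mL=29300/9169, mR=-39900/9169; mL+mR=-200/173 → advance -1; mR−mL=-400/53 → turn -1·90°
n=2: pose=(6,-5,N); sL=100/29, sR=20/13; mL=-70/377, mR=-1230/377; mL+mR=-100/29 → advance -1; mR−mL=-40/13 → turn -1·90°
n=3: pose=(6,-6,E); sL=40/29, sR=200/277; mL=260/8033, mR=-11340/8033; mL+mR=-40/29 → advance -1; mR−mL=-400/277 → turn -1·90°
n=4: pose=(5,-6,S); sL=10/13, sR=1; mL=8/13, mR=-18/13; mL+mR=-10/13 → advance -1; mR−mL=-2 → turn -1·90°
n=5: pose=(5,-5,W); sL=200/173, sR=200/53; mL=29300/9169, mR=-39900/9169; mL+mR=-200/173 → advance -1; mR−mL=-400/53 → turn -1·90°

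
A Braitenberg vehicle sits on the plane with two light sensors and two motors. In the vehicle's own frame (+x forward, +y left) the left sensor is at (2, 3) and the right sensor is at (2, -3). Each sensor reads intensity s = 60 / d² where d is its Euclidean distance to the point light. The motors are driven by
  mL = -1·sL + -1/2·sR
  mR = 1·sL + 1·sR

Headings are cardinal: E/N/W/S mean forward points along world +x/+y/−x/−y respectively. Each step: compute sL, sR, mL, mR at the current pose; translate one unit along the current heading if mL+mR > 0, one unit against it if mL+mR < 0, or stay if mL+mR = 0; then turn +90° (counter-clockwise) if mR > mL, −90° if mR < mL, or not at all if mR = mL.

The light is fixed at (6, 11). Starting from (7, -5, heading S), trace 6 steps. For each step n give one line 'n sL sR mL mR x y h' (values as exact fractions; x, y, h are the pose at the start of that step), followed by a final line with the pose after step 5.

n=0: pose=(7,-5,S); sL=3/17, sR=15/82; mL=-747/2788, mR=501/1394; mL+mR=15/164 → advance +1; mR−mL=1749/2788 → turn +1·90°
n=1: pose=(7,-6,E); sL=12/41, sR=60/409; mL=-6138/16769, mR=7368/16769; mL+mR=30/409 → advance +1; mR−mL=13506/16769 → turn +1·90°
n=2: pose=(8,-6,N); sL=30/113, sR=6/25; mL=-1089/2825, mR=1428/2825; mL+mR=3/25 → advance +1; mR−mL=2517/2825 → turn +1·90°
n=3: pose=(8,-5,W); sL=60/361, sR=60/169; mL=-20970/61009, mR=31800/61009; mL+mR=30/169 → advance +1; mR−mL=52770/61009 → turn +1·90°
n=4: pose=(7,-5,S); sL=3/17, sR=15/82; mL=-747/2788, mR=501/1394; mL+mR=15/164 → advance +1; mR−mL=1749/2788 → turn +1·90°
n=5: pose=(7,-6,E); sL=12/41, sR=60/409; mL=-6138/16769, mR=7368/16769; mL+mR=30/409 → advance +1; mR−mL=13506/16769 → turn +1·90°

0 3/17 15/82 -747/2788 501/1394 7 -5 S
1 12/41 60/409 -6138/16769 7368/16769 7 -6 E
2 30/113 6/25 -1089/2825 1428/2825 8 -6 N
3 60/361 60/169 -20970/61009 31800/61009 8 -5 W
4 3/17 15/82 -747/2788 501/1394 7 -5 S
5 12/41 60/409 -6138/16769 7368/16769 7 -6 E
final 8 -6 N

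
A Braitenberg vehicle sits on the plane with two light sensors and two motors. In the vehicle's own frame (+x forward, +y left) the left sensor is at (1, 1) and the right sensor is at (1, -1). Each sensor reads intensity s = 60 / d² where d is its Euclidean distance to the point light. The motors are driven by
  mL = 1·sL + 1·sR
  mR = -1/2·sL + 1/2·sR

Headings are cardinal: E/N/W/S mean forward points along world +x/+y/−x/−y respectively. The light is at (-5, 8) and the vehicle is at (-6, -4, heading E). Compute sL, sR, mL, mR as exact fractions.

left sensor world pos  = (-5, -3); dL² = 121
right sensor world pos = (-5, -5); dR² = 169
sL = 60/121 = 60/121
sR = 60/169 = 60/169
mL = 1·sL + 1·sR = 17400/20449
mR = -1/2·sL + 1/2·sR = -1440/20449

60/121 60/169 17400/20449 -1440/20449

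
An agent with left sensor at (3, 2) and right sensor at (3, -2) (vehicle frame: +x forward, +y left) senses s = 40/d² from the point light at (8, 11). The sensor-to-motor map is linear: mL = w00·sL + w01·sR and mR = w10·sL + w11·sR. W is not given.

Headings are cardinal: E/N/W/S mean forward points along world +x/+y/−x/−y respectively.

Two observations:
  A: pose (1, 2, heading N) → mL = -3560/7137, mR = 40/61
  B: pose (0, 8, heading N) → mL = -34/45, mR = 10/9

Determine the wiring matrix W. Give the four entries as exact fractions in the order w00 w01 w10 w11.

obs A: pose=(1,2,N) → sL=40/117, sR=40/61, mL=-3560/7137, mR=40/61
obs B: pose=(0,8,N) → sL=2/5, sR=10/9, mL=-34/45, mR=10/9
sensor matrix S = [[40/117, 40/61], [2/5, 10/9]]; det S = 7552/64233
solve [mL_A; mL_B] = S·[w00; w01] and [mR_A; mR_B] = S·[w10; w11]:
  w00 = -1/2, w01 = -1/2, w10 = 0, w11 = 1

-1/2 -1/2 0 1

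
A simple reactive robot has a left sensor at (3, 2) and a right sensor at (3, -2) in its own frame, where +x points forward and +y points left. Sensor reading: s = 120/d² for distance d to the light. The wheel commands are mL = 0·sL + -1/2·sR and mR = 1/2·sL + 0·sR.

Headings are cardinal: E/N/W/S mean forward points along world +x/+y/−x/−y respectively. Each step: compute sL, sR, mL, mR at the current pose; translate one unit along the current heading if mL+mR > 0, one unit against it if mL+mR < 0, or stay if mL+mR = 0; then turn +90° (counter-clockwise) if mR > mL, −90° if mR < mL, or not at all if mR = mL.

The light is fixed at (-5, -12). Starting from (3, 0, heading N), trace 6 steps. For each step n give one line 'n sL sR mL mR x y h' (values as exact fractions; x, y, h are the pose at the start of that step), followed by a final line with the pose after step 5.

n=0: pose=(3,0,N); sL=40/87, sR=24/65; mL=-12/65, mR=20/87; mL+mR=256/5655 → advance +1; mR−mL=2344/5655 → turn +1·90°
n=1: pose=(3,1,W); sL=60/73, sR=12/25; mL=-6/25, mR=30/73; mL+mR=312/1825 → advance +1; mR−mL=1188/1825 → turn +1·90°
n=2: pose=(2,1,S); sL=120/181, sR=24/25; mL=-12/25, mR=60/181; mL+mR=-672/4525 → advance -1; mR−mL=3672/4525 → turn +1·90°
n=3: pose=(2,2,E); sL=30/89, sR=30/61; mL=-15/61, mR=15/89; mL+mR=-420/5429 → advance -1; mR−mL=2250/5429 → turn +1·90°
n=4: pose=(1,2,N); sL=24/61, sR=120/353; mL=-60/353, mR=12/61; mL+mR=576/21533 → advance +1; mR−mL=7896/21533 → turn +1·90°
n=5: pose=(1,3,W); sL=60/89, sR=60/149; mL=-30/149, mR=30/89; mL+mR=1800/13261 → advance +1; mR−mL=7140/13261 → turn +1·90°

0 40/87 24/65 -12/65 20/87 3 0 N
1 60/73 12/25 -6/25 30/73 3 1 W
2 120/181 24/25 -12/25 60/181 2 1 S
3 30/89 30/61 -15/61 15/89 2 2 E
4 24/61 120/353 -60/353 12/61 1 2 N
5 60/89 60/149 -30/149 30/89 1 3 W
final 0 3 S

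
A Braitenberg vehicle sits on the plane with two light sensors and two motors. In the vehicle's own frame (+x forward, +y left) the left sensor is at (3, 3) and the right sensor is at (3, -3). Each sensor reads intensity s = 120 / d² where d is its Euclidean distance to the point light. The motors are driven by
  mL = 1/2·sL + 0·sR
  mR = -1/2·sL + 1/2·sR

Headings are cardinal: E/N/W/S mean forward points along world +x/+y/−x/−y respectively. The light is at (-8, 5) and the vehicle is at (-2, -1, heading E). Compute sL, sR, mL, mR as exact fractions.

4/3 20/27 2/3 -8/27

left sensor world pos  = (1, 2); dL² = 90
right sensor world pos = (1, -4); dR² = 162
sL = 120/90 = 4/3
sR = 120/162 = 20/27
mL = 1/2·sL + 0·sR = 2/3
mR = -1/2·sL + 1/2·sR = -8/27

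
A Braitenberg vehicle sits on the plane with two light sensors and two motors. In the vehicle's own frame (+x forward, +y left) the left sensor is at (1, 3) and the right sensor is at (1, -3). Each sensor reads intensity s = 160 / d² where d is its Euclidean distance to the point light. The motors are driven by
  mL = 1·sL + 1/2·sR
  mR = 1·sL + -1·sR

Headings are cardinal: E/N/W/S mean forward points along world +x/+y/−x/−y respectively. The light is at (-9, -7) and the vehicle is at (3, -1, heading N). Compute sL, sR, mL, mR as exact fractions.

16/13 80/137 2712/1781 1152/1781

left sensor world pos  = (0, 0); dL² = 130
right sensor world pos = (6, 0); dR² = 274
sL = 160/130 = 16/13
sR = 160/274 = 80/137
mL = 1·sL + 1/2·sR = 2712/1781
mR = 1·sL + -1·sR = 1152/1781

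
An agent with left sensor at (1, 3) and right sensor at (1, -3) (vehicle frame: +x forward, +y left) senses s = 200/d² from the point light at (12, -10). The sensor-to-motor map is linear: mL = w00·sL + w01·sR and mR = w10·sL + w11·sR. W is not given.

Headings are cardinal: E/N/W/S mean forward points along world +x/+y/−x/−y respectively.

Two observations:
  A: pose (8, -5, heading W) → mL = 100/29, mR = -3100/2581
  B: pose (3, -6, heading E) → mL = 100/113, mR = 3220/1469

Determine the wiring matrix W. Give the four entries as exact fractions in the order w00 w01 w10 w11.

1/2 0 -1/2 1

obs A: pose=(8,-5,W) → sL=200/29, sR=200/89, mL=100/29, mR=-3100/2581
obs B: pose=(3,-6,E) → sL=200/113, sR=40/13, mL=100/113, mR=3220/1469
sensor matrix S = [[200/29, 200/89], [200/113, 40/13]]; det S = 65376000/3791489
solve [mL_A; mL_B] = S·[w00; w01] and [mR_A; mR_B] = S·[w10; w11]:
  w00 = 1/2, w01 = 0, w10 = -1/2, w11 = 1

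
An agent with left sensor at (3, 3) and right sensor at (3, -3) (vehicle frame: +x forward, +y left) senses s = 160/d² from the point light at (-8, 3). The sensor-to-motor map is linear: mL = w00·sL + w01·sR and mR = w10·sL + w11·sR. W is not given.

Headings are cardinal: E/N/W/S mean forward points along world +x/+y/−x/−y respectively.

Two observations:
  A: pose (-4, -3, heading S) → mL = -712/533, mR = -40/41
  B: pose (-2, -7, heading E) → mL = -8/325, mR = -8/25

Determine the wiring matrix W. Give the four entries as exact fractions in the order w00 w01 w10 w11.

1/2 -1 0 -1/2

obs A: pose=(-4,-3,S) → sL=16/13, sR=80/41, mL=-712/533, mR=-40/41
obs B: pose=(-2,-7,E) → sL=16/13, sR=16/25, mL=-8/325, mR=-8/25
sensor matrix S = [[16/13, 80/41], [16/13, 16/25]]; det S = -21504/13325
solve [mL_A; mL_B] = S·[w00; w01] and [mR_A; mR_B] = S·[w10; w11]:
  w00 = 1/2, w01 = -1, w10 = 0, w11 = -1/2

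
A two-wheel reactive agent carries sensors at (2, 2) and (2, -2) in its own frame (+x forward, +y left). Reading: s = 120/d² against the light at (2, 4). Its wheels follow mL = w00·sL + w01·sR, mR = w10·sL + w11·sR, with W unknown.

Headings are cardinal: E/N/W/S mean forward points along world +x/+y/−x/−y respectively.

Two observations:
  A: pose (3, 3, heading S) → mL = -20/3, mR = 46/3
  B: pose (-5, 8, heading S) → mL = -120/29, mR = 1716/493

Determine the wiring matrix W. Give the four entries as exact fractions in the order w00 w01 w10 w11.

obs A: pose=(3,3,S) → sL=20/3, sR=12, mL=-20/3, mR=46/3
obs B: pose=(-5,8,S) → sL=120/29, sR=24/17, mL=-120/29, mR=1716/493
sensor matrix S = [[20/3, 12], [120/29, 24/17]]; det S = -19840/493
solve [mL_A; mL_B] = S·[w00; w01] and [mR_A; mR_B] = S·[w10; w11]:
  w00 = -1, w01 = 0, w10 = 1/2, w11 = 1

-1 0 1/2 1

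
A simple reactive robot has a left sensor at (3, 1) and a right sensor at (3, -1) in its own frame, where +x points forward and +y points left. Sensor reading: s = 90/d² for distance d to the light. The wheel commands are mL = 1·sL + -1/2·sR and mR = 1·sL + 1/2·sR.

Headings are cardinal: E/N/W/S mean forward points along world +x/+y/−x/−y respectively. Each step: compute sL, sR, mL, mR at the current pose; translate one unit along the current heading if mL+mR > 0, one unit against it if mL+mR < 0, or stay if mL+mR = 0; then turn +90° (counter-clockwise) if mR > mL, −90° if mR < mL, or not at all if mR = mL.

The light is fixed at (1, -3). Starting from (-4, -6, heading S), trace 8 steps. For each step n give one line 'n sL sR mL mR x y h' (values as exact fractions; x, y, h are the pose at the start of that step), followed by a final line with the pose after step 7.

n=0: pose=(-4,-6,S); sL=45/26, sR=5/4; mL=115/104, mR=245/104; mL+mR=45/13 → advance +1; mR−mL=5/4 → turn +1·90°
n=1: pose=(-4,-7,E); sL=90/13, sR=90/29; mL=2025/377, mR=3195/377; mL+mR=180/13 → advance +1; mR−mL=90/29 → turn +1·90°
n=2: pose=(-3,-7,N); sL=45/13, sR=9; mL=-27/26, mR=207/26; mL+mR=90/13 → advance +1; mR−mL=9 → turn +1·90°
n=3: pose=(-3,-6,W); sL=18/13, sR=90/53; mL=369/689, mR=1539/689; mL+mR=36/13 → advance +1; mR−mL=90/53 → turn +1·90°
n=4: pose=(-4,-6,S); sL=45/26, sR=5/4; mL=115/104, mR=245/104; mL+mR=45/13 → advance +1; mR−mL=5/4 → turn +1·90°
n=5: pose=(-4,-7,E); sL=90/13, sR=90/29; mL=2025/377, mR=3195/377; mL+mR=180/13 → advance +1; mR−mL=90/29 → turn +1·90°
n=6: pose=(-3,-7,N); sL=45/13, sR=9; mL=-27/26, mR=207/26; mL+mR=90/13 → advance +1; mR−mL=9 → turn +1·90°
n=7: pose=(-3,-6,W); sL=18/13, sR=90/53; mL=369/689, mR=1539/689; mL+mR=36/13 → advance +1; mR−mL=90/53 → turn +1·90°

0 45/26 5/4 115/104 245/104 -4 -6 S
1 90/13 90/29 2025/377 3195/377 -4 -7 E
2 45/13 9 -27/26 207/26 -3 -7 N
3 18/13 90/53 369/689 1539/689 -3 -6 W
4 45/26 5/4 115/104 245/104 -4 -6 S
5 90/13 90/29 2025/377 3195/377 -4 -7 E
6 45/13 9 -27/26 207/26 -3 -7 N
7 18/13 90/53 369/689 1539/689 -3 -6 W
final -4 -6 S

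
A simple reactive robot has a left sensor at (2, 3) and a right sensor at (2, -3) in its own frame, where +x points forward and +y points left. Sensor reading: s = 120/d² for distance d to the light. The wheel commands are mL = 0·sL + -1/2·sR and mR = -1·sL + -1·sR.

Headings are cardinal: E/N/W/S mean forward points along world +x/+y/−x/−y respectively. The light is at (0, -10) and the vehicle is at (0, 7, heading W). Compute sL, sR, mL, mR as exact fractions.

3/5 30/101 -15/101 -453/505

left sensor world pos  = (-2, 4); dL² = 200
right sensor world pos = (-2, 10); dR² = 404
sL = 120/200 = 3/5
sR = 120/404 = 30/101
mL = 0·sL + -1/2·sR = -15/101
mR = -1·sL + -1·sR = -453/505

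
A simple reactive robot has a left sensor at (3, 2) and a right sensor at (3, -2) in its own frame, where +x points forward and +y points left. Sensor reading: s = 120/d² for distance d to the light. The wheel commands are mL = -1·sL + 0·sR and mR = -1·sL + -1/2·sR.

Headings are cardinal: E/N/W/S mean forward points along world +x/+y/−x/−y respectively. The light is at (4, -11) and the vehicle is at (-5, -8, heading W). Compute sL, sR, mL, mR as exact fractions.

24/29 120/169 -24/29 -5796/4901

left sensor world pos  = (-8, -10); dL² = 145
right sensor world pos = (-8, -6); dR² = 169
sL = 120/145 = 24/29
sR = 120/169 = 120/169
mL = -1·sL + 0·sR = -24/29
mR = -1·sL + -1/2·sR = -5796/4901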